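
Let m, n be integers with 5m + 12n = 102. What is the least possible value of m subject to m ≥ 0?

6

gcd(12, 5):
  12 = 2·5 + 2
  5 = 2·2 + 1
  2 = 2·1
so gcd(12, 5) = 1.
1 divides 102, so solutions exist.
Back-substitute for Bézout coefficients:
  1 = 5 - 2·2
  ... = 5·(5) + 12·(-2)
Scale by 102/1 = 102: (m₀, n₀) = (510, -204).
General solution: m = 510 + 12t, n = -204 - 5t for integer t.
m ≥ 0: smallest is 510 mod 12 = 6 (at t = -42), with n = 6.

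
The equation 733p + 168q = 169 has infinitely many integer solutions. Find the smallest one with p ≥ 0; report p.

157

gcd(733, 168) = 1.
1 divides 169, so solutions exist.
By Bézout, 733*(-11) + 168*(48) = 1.
Scale by 169/1 = 169: (p₀, q₀) = (-1859, 8112).
General solution: p = -1859 + 168t, q = 8112 - 733t for integer t.
p ≥ 0: smallest is -1859 mod 168 = 157 (at t = 12), with q = -684.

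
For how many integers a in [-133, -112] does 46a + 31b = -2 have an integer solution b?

gcd(46, 31):
  46 = 1*31 + 15
  31 = 2*15 + 1
  15 = 15*1
so gcd(46, 31) = 1.
Back-substitute for Bézout coefficients:
  1 = 31 - 2*15
  ... = 46*(-2) + 31*(3)
Scale by -2: particular solution (4, -6); reduce a mod 31: (4, -6).
General solution: a = 4 + 31t, b = -6 - 46t for integer t.
-133 ≤ 4 + 31t ≤ -112 gives t ∈ [-4, -4], which is 1 value.

1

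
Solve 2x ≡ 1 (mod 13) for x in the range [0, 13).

gcd(13, 2) = 1  (13 = 6×2 + 1, 2 = 2×1).
Back-substituting, 2×(-6) + 13×(1) = 1.
So 2×-6 ≡ 1 (mod 13), and -6 mod 13 = 7.

7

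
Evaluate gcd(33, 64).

1

gcd(64, 33):
  64 = 1·33 + 31
  33 = 1·31 + 2
  31 = 15·2 + 1
  2 = 2·1
so gcd(64, 33) = 1.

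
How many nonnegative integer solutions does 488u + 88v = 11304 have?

gcd(488, 88):
  488 = 5·88 + 48
  88 = 1·48 + 40
  48 = 1·40 + 8
  40 = 5·8
so gcd(488, 88) = 8.
Back-substitute for Bézout coefficients:
  8 = 48 - 1·40
  ... = 488·(2) + 88·(-11)
Scale by 1413: one solution is (2826, -15543). Reduce u mod 11: (10, 73).
General: u = 10 + 11t, v = 73 - 61t.
u ≥ 0 ⇒ t ≥ 0; v ≥ 0 ⇒ t ≤ 1. So t ∈ [0, 1]: 2 solutions.

2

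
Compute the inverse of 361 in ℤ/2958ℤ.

2155

gcd(2958, 361):
  2958 = 8×361 + 70
  361 = 5×70 + 11
  70 = 6×11 + 4
  11 = 2×4 + 3
  4 = 1×3 + 1
  3 = 3×1
so gcd(2958, 361) = 1.
Back-substitute for Bézout coefficients:
  1 = 4 - 1×3
  ... = 361×(-803) + 2958×(98)
So 361×-803 ≡ 1 (mod 2958), and -803 mod 2958 = 2155.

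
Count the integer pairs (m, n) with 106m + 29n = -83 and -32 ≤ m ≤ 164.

gcd(106, 29) = 1  (106 = 3·29 + 19, 29 = 1·19 + 10, 19 = 1·10 + 9, 10 = 1·9 + 1, 9 = 9·1).
Back-substituting, 106·(-3) + 29·(11) = 1.
Scale by -83: particular solution (249, -913); reduce m mod 29: (17, -65).
General solution: m = 17 + 29t, n = -65 - 106t for integer t.
-32 ≤ 17 + 29t ≤ 164 gives t ∈ [-1, 5], which is 7 values.

7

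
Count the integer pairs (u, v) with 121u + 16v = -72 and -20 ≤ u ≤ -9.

0

gcd(121, 16) = 1  (121 = 7×16 + 9, 16 = 1×9 + 7, 9 = 1×7 + 2, 7 = 3×2 + 1, 2 = 2×1).
Back-substituting, 121×(-7) + 16×(53) = 1.
Scale by -72: particular solution (504, -3816); reduce u mod 16: (8, -65).
General solution: u = 8 + 16t, v = -65 - 121t for integer t.
-20 ≤ 8 + 16t ≤ -9 gives t ∈ [-1, -2], which is 0 values.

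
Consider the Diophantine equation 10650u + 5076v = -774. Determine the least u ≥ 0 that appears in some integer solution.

345

gcd(10650, 5076):
  10650 = 2×5076 + 498
  5076 = 10×498 + 96
  498 = 5×96 + 18
  96 = 5×18 + 6
  18 = 3×6
so gcd(10650, 5076) = 6.
6 divides -774, so solutions exist.
Back-substitute for Bézout coefficients:
  6 = 96 - 5×18
  ... = 10650×(-265) + 5076×(556)
Scale by -774/6 = -129: (u₀, v₀) = (34185, -71724).
General solution: u = 34185 + 846t, v = -71724 - 1775t for integer t.
u ≥ 0: smallest is 34185 mod 846 = 345 (at t = -40), with v = -724.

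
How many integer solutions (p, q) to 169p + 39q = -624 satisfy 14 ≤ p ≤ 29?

gcd(169, 39) = 13.
By Bézout, 169×(1) + 39×(-4) = 13.
Particular solution: (0, -16).
General solution: p = 0 + 3t, q = -16 - 13t for integer t.
14 ≤ 0 + 3t ≤ 29 gives t ∈ [5, 9], which is 5 values.

5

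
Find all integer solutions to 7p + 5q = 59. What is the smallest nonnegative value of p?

gcd(7, 5):
  7 = 1×5 + 2
  5 = 2×2 + 1
  2 = 2×1
so gcd(7, 5) = 1.
1 divides 59, so solutions exist.
Back-substitute for Bézout coefficients:
  1 = 5 - 2×2
  ... = 7×(-2) + 5×(3)
Scale by 59/1 = 59: (p₀, q₀) = (-118, 177).
General solution: p = -118 + 5t, q = 177 - 7t for integer t.
p ≥ 0: smallest is -118 mod 5 = 2 (at t = 24), with q = 9.

2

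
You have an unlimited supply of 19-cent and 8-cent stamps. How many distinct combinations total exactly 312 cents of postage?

Need nonnegative integers with 19j + 8k = 312.
gcd(19, 8) = 1, and 19·(3) + 8·(-7) = 1.
So (j₀, k₀) = (936, -2184); general j = 936 + 8t, k = -2184 - 19t.
j ≥ 0 ⇒ t ≥ -117; k ≥ 0 ⇒ t ≤ -115. That's 3 values of t.

3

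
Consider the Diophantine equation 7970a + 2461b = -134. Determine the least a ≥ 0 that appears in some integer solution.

gcd(7970, 2461):
  7970 = 3×2461 + 587
  2461 = 4×587 + 113
  587 = 5×113 + 22
  113 = 5×22 + 3
  22 = 7×3 + 1
  3 = 3×1
so gcd(7970, 2461) = 1.
1 divides -134, so solutions exist.
Back-substitute for Bézout coefficients:
  1 = 22 - 7×3
  ... = 7970×(784) + 2461×(-2539)
Scale by -134/1 = -134: (a₀, b₀) = (-105056, 340226).
General solution: a = -105056 + 2461t, b = 340226 - 7970t for integer t.
a ≥ 0: smallest is -105056 mod 2461 = 767 (at t = 43), with b = -2484.

767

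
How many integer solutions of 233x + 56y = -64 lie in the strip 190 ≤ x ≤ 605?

gcd(233, 56) = 1.
By Bézout, 233×(25) + 56×(-104) = 1.
Particular solution: (24, -101).
General solution: x = 24 + 56t, y = -101 - 233t for integer t.
190 ≤ 24 + 56t ≤ 605 gives t ∈ [3, 10], which is 8 values.

8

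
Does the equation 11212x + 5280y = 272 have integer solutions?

gcd(11212, 5280) = 4.
4 divides 272, so integer solutions exist.

yes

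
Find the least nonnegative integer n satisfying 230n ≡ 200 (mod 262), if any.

gcd(262, 230) = 2.
2 divides 200, so solutions exist.
By Bézout, 230×(-41) + 262×(36) = 2.
So 230×(-41) ≡ 2 (mod 262); multiply by 100: n ≡ -4100 (mod 131).
Smallest nonnegative: n = -4100 mod 131 = 92.

92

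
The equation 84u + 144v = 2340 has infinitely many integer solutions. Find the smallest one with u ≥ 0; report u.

gcd(144, 84) = 12  (144 = 1*84 + 60, 84 = 1*60 + 24, 60 = 2*24 + 12, 24 = 2*12).
12 divides 2340, so solutions exist.
Back-substituting, 84*(-5) + 144*(3) = 12.
Scale by 2340/12 = 195: (u₀, v₀) = (-975, 585).
General solution: u = -975 + 12t, v = 585 - 7t for integer t.
u ≥ 0: smallest is -975 mod 12 = 9 (at t = 82), with v = 11.

9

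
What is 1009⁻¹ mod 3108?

1765

gcd(3108, 1009) = 1  (3108 = 3·1009 + 81, 1009 = 12·81 + 37, 81 = 2·37 + 7, 37 = 5·7 + 2, 7 = 3·2 + 1, 2 = 2·1).
Back-substituting, 1009·(-1343) + 3108·(436) = 1.
So 1009·-1343 ≡ 1 (mod 3108), and -1343 mod 3108 = 1765.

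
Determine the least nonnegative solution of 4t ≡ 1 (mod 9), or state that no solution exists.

gcd(9, 4) = 1.
1 divides 1, so solutions exist.
By Bézout, 4*(-2) + 9*(1) = 1.
So 4*(-2) ≡ 1 (mod 9); multiply by 1: t ≡ -2 (mod 9).
Smallest nonnegative: t = -2 mod 9 = 7.

7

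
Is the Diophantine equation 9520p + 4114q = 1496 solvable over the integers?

yes

gcd(9520, 4114) = 34.
34 divides 1496, so integer solutions exist.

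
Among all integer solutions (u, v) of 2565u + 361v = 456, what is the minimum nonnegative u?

gcd(2565, 361) = 19  (2565 = 7*361 + 38, 361 = 9*38 + 19, 38 = 2*19).
19 divides 456, so solutions exist.
Back-substituting, 2565*(-9) + 361*(64) = 19.
Scale by 456/19 = 24: (u₀, v₀) = (-216, 1536).
General solution: u = -216 + 19t, v = 1536 - 135t for integer t.
u ≥ 0: smallest is -216 mod 19 = 12 (at t = 12), with v = -84.

12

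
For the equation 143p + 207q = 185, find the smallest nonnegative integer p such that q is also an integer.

175

gcd(207, 143) = 1  (207 = 1*143 + 64, 143 = 2*64 + 15, 64 = 4*15 + 4, 15 = 3*4 + 3, 4 = 1*3 + 1, 3 = 3*1).
1 divides 185, so solutions exist.
Back-substituting, 143*(-55) + 207*(38) = 1.
Scale by 185/1 = 185: (p₀, q₀) = (-10175, 7030).
General solution: p = -10175 + 207t, q = 7030 - 143t for integer t.
p ≥ 0: smallest is -10175 mod 207 = 175 (at t = 50), with q = -120.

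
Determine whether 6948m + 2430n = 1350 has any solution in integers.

gcd(6948, 2430):
  6948 = 2·2430 + 2088
  2430 = 1·2088 + 342
  2088 = 6·342 + 36
  342 = 9·36 + 18
  36 = 2·18
so gcd(6948, 2430) = 18.
18 divides 1350, so integer solutions exist.

yes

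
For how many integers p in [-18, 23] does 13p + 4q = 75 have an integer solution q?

gcd(13, 4):
  13 = 3×4 + 1
  4 = 4×1
so gcd(13, 4) = 1.
Back-substitute for Bézout coefficients:
  1 = 13 - 3×4
  ... = 13×(1) + 4×(-3)
Scale by 75: particular solution (75, -225); reduce p mod 4: (3, 9).
General solution: p = 3 + 4t, q = 9 - 13t for integer t.
-18 ≤ 3 + 4t ≤ 23 gives t ∈ [-5, 5], which is 11 values.

11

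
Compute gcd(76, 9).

1

gcd(76, 9) = 1  (76 = 8×9 + 4, 9 = 2×4 + 1, 4 = 4×1).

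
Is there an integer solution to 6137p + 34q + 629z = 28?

gcd(6137, 34) = 17.
gcd(17, 629) = 17.
17 does not divide 28 (remainder 11), so no integer solutions.

no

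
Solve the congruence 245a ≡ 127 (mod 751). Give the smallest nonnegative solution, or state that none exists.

117

gcd(751, 245) = 1.
1 divides 127, so solutions exist.
By Bézout, 245*(-141) + 751*(46) = 1.
So 245*(-141) ≡ 1 (mod 751); multiply by 127: a ≡ -17907 (mod 751).
Smallest nonnegative: a = -17907 mod 751 = 117.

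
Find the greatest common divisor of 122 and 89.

1

gcd(122, 89):
  122 = 1·89 + 33
  89 = 2·33 + 23
  33 = 1·23 + 10
  23 = 2·10 + 3
  10 = 3·3 + 1
  3 = 3·1
so gcd(122, 89) = 1.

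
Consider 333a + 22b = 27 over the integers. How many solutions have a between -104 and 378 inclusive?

22

gcd(333, 22) = 1.
By Bézout, 333×(-7) + 22×(106) = 1.
Particular solution: (9, -135).
General solution: a = 9 + 22t, b = -135 - 333t for integer t.
-104 ≤ 9 + 22t ≤ 378 gives t ∈ [-5, 16], which is 22 values.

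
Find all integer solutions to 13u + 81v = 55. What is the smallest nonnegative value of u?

79

gcd(81, 13):
  81 = 6×13 + 3
  13 = 4×3 + 1
  3 = 3×1
so gcd(81, 13) = 1.
1 divides 55, so solutions exist.
Back-substitute for Bézout coefficients:
  1 = 13 - 4×3
  ... = 13×(25) + 81×(-4)
Scale by 55/1 = 55: (u₀, v₀) = (1375, -220).
General solution: u = 1375 + 81t, v = -220 - 13t for integer t.
u ≥ 0: smallest is 1375 mod 81 = 79 (at t = -16), with v = -12.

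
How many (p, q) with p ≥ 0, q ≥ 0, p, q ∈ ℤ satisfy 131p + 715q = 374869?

4

gcd(715, 131) = 1.
By Bézout, 131×(131) + 715×(-24) = 1.
One solution: (209, 486).
General: p = 209 + 715t, q = 486 - 131t.
p ≥ 0 ⇒ t ≥ 0; q ≥ 0 ⇒ t ≤ 3. So t ∈ [0, 3]: 4 solutions.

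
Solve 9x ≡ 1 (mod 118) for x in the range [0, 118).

gcd(118, 9) = 1.
By Bézout, 9·(-13) + 118·(1) = 1.
So 9·-13 ≡ 1 (mod 118), and -13 mod 118 = 105.

105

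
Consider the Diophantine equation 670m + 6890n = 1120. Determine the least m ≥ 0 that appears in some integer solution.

485

gcd(6890, 670):
  6890 = 10*670 + 190
  670 = 3*190 + 100
  190 = 1*100 + 90
  100 = 1*90 + 10
  90 = 9*10
so gcd(6890, 670) = 10.
10 divides 1120, so solutions exist.
Back-substitute for Bézout coefficients:
  10 = 100 - 1*90
  ... = 670*(72) + 6890*(-7)
Scale by 1120/10 = 112: (m₀, n₀) = (8064, -784).
General solution: m = 8064 + 689t, n = -784 - 67t for integer t.
m ≥ 0: smallest is 8064 mod 689 = 485 (at t = -11), with n = -47.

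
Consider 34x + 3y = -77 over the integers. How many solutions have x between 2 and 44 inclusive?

gcd(34, 3) = 1  (34 = 11·3 + 1, 3 = 3·1).
Back-substituting, 34·(1) + 3·(-11) = 1.
Scale by -77: particular solution (-77, 847); reduce x mod 3: (1, -37).
General solution: x = 1 + 3t, y = -37 - 34t for integer t.
2 ≤ 1 + 3t ≤ 44 gives t ∈ [1, 14], which is 14 values.

14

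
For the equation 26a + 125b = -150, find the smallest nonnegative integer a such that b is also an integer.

gcd(125, 26) = 1.
1 divides -150, so solutions exist.
By Bézout, 26×(-24) + 125×(5) = 1.
Scale by -150/1 = -150: (a₀, b₀) = (3600, -750).
General solution: a = 3600 + 125t, b = -750 - 26t for integer t.
a ≥ 0: smallest is 3600 mod 125 = 100 (at t = -28), with b = -22.

100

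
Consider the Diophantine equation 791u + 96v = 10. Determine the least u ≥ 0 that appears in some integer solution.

gcd(791, 96):
  791 = 8×96 + 23
  96 = 4×23 + 4
  23 = 5×4 + 3
  4 = 1×3 + 1
  3 = 3×1
so gcd(791, 96) = 1.
1 divides 10, so solutions exist.
Back-substitute for Bézout coefficients:
  1 = 4 - 1×3
  ... = 791×(-25) + 96×(206)
Scale by 10/1 = 10: (u₀, v₀) = (-250, 2060).
General solution: u = -250 + 96t, v = 2060 - 791t for integer t.
u ≥ 0: smallest is -250 mod 96 = 38 (at t = 3), with v = -313.

38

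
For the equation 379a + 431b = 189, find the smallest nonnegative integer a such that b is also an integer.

gcd(431, 379):
  431 = 1*379 + 52
  379 = 7*52 + 15
  52 = 3*15 + 7
  15 = 2*7 + 1
  7 = 7*1
so gcd(431, 379) = 1.
1 divides 189, so solutions exist.
Back-substitute for Bézout coefficients:
  1 = 15 - 2*7
  ... = 379*(58) + 431*(-51)
Scale by 189/1 = 189: (a₀, b₀) = (10962, -9639).
General solution: a = 10962 + 431t, b = -9639 - 379t for integer t.
a ≥ 0: smallest is 10962 mod 431 = 187 (at t = -25), with b = -164.

187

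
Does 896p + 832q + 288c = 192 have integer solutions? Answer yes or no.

gcd(896, 832):
  896 = 1×832 + 64
  832 = 13×64
so gcd(896, 832) = 64.
gcd(64, 288) = 32.
32 divides 192, so integer solutions exist.

yes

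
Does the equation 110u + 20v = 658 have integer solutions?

gcd(110, 20) = 10  (110 = 5*20 + 10, 20 = 2*10).
10 does not divide 658 (remainder 8), so no integer solutions.

no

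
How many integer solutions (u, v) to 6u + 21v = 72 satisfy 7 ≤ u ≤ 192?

26

gcd(21, 6):
  21 = 3·6 + 3
  6 = 2·3
so gcd(21, 6) = 3.
Back-substitute for Bézout coefficients:
  3 = 21 - 3·6
  ... = 6·(-3) + 21·(1)
Scale by 24: particular solution (-72, 24); reduce u mod 7: (5, 2).
General solution: u = 5 + 7t, v = 2 - 2t for integer t.
7 ≤ 5 + 7t ≤ 192 gives t ∈ [1, 26], which is 26 values.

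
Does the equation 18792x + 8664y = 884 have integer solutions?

gcd(18792, 8664) = 24.
24 does not divide 884 (remainder 20), so no integer solutions.

no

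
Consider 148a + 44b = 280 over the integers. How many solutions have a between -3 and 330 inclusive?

30

gcd(148, 44) = 4.
By Bézout, 148×(3) + 44×(-10) = 4.
Particular solution: (1, 3).
General solution: a = 1 + 11t, b = 3 - 37t for integer t.
-3 ≤ 1 + 11t ≤ 330 gives t ∈ [0, 29], which is 30 values.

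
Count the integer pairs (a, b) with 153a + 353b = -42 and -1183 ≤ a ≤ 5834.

gcd(353, 153) = 1  (353 = 2×153 + 47, 153 = 3×47 + 12, 47 = 3×12 + 11, 12 = 1×11 + 1, 11 = 11×1).
Back-substituting, 153×(30) + 353×(-13) = 1.
Scale by -42: particular solution (-1260, 546); reduce a mod 353: (152, -66).
General solution: a = 152 + 353t, b = -66 - 153t for integer t.
-1183 ≤ 152 + 353t ≤ 5834 gives t ∈ [-3, 16], which is 20 values.

20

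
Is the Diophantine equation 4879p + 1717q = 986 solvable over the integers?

gcd(4879, 1717):
  4879 = 2*1717 + 1445
  1717 = 1*1445 + 272
  1445 = 5*272 + 85
  272 = 3*85 + 17
  85 = 5*17
so gcd(4879, 1717) = 17.
17 divides 986, so integer solutions exist.

yes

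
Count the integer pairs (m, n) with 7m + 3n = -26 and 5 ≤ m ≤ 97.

31

gcd(7, 3):
  7 = 2·3 + 1
  3 = 3·1
so gcd(7, 3) = 1.
Back-substitute for Bézout coefficients:
  1 = 7 - 2·3
  ... = 7·(1) + 3·(-2)
Scale by -26: particular solution (-26, 52); reduce m mod 3: (1, -11).
General solution: m = 1 + 3t, n = -11 - 7t for integer t.
5 ≤ 1 + 3t ≤ 97 gives t ∈ [2, 32], which is 31 values.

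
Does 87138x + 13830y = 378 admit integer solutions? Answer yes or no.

yes

gcd(87138, 13830):
  87138 = 6×13830 + 4158
  13830 = 3×4158 + 1356
  4158 = 3×1356 + 90
  1356 = 15×90 + 6
  90 = 15×6
so gcd(87138, 13830) = 6.
6 divides 378, so integer solutions exist.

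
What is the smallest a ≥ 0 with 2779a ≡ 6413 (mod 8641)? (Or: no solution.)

3774

gcd(8641, 2779) = 1  (8641 = 3×2779 + 304, 2779 = 9×304 + 43, 304 = 7×43 + 3, 43 = 14×3 + 1, 3 = 3×1).
1 divides 6413, so solutions exist.
Back-substituting, 2779×(2814) + 8641×(-905) = 1.
So 2779×(2814) ≡ 1 (mod 8641); multiply by 6413: a ≡ 18046182 (mod 8641).
Smallest nonnegative: a = 18046182 mod 8641 = 3774.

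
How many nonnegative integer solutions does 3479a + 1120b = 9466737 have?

17

gcd(3479, 1120) = 7.
By Bézout, 3479×(-47) + 1120×(146) = 7.
One solution: (23, 8381).
General: a = 23 + 160t, b = 8381 - 497t.
a ≥ 0 ⇒ t ≥ 0; b ≥ 0 ⇒ t ≤ 16. So t ∈ [0, 16]: 17 solutions.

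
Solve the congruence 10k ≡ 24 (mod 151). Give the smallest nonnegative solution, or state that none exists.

gcd(151, 10) = 1  (151 = 15·10 + 1, 10 = 10·1).
1 divides 24, so solutions exist.
Back-substituting, 10·(-15) + 151·(1) = 1.
So 10·(-15) ≡ 1 (mod 151); multiply by 24: k ≡ -360 (mod 151).
Smallest nonnegative: k = -360 mod 151 = 93.

93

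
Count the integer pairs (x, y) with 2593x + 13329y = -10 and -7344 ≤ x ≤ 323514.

25

gcd(13329, 2593) = 1  (13329 = 5·2593 + 364, 2593 = 7·364 + 45, 364 = 8·45 + 4, 45 = 11·4 + 1, 4 = 4·1).
Back-substituting, 2593·(3259) + 13329·(-634) = 1.
Scale by -10: particular solution (-32590, 6340); reduce x mod 13329: (7397, -1439).
General solution: x = 7397 + 13329t, y = -1439 - 2593t for integer t.
-7344 ≤ 7397 + 13329t ≤ 323514 gives t ∈ [-1, 23], which is 25 values.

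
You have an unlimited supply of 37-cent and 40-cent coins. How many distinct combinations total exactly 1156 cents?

1

Need nonnegative integers with 37j + 40k = 1156.
gcd(37, 40) = 1, and 37·(13) + 40·(-12) = 1.
So (j₀, k₀) = (15028, -13872); general j = 15028 + 40t, k = -13872 - 37t.
j ≥ 0 ⇒ t ≥ -375; k ≥ 0 ⇒ t ≤ -375. That's 1 value of t.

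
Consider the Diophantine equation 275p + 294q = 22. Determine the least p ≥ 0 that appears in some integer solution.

gcd(294, 275) = 1.
1 divides 22, so solutions exist.
By Bézout, 275×(-31) + 294×(29) = 1.
Scale by 22/1 = 22: (p₀, q₀) = (-682, 638).
General solution: p = -682 + 294t, q = 638 - 275t for integer t.
p ≥ 0: smallest is -682 mod 294 = 200 (at t = 3), with q = -187.

200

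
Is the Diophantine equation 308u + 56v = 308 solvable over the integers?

gcd(308, 56) = 28.
28 divides 308, so integer solutions exist.

yes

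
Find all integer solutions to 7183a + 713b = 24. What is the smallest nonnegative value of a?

gcd(7183, 713):
  7183 = 10*713 + 53
  713 = 13*53 + 24
  53 = 2*24 + 5
  24 = 4*5 + 4
  5 = 1*4 + 1
  4 = 4*1
so gcd(7183, 713) = 1.
1 divides 24, so solutions exist.
Back-substitute for Bézout coefficients:
  1 = 5 - 1*4
  ... = 7183*(148) + 713*(-1491)
Scale by 24/1 = 24: (a₀, b₀) = (3552, -35784).
General solution: a = 3552 + 713t, b = -35784 - 7183t for integer t.
a ≥ 0: smallest is 3552 mod 713 = 700 (at t = -4), with b = -7052.

700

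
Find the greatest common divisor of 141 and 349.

1

gcd(349, 141) = 1  (349 = 2×141 + 67, 141 = 2×67 + 7, 67 = 9×7 + 4, 7 = 1×4 + 3, 4 = 1×3 + 1, 3 = 3×1).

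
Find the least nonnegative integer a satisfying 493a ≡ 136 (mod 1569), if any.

379

gcd(1569, 493):
  1569 = 3*493 + 90
  493 = 5*90 + 43
  90 = 2*43 + 4
  43 = 10*4 + 3
  4 = 1*3 + 1
  3 = 3*1
so gcd(1569, 493) = 1.
1 divides 136, so solutions exist.
Back-substitute for Bézout coefficients:
  1 = 4 - 1*3
  ... = 493*(-401) + 1569*(126)
So 493*(-401) ≡ 1 (mod 1569); multiply by 136: a ≡ -54536 (mod 1569).
Smallest nonnegative: a = -54536 mod 1569 = 379.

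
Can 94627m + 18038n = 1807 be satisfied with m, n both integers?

no

gcd(94627, 18038) = 29  (94627 = 5×18038 + 4437, 18038 = 4×4437 + 290, 4437 = 15×290 + 87, 290 = 3×87 + 29, 87 = 3×29).
29 does not divide 1807 (remainder 9), so no integer solutions.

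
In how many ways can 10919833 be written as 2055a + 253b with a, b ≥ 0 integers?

21

gcd(2055, 253) = 1.
By Bézout, 2055·(49) + 253·(-398) = 1.
One solution: (93, 42406).
General: a = 93 + 253t, b = 42406 - 2055t.
a ≥ 0 ⇒ t ≥ 0; b ≥ 0 ⇒ t ≤ 20. So t ∈ [0, 20]: 21 solutions.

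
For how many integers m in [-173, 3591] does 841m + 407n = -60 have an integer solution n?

gcd(841, 407):
  841 = 2×407 + 27
  407 = 15×27 + 2
  27 = 13×2 + 1
  2 = 2×1
so gcd(841, 407) = 1.
Back-substitute for Bézout coefficients:
  1 = 27 - 13×2
  ... = 841×(196) + 407×(-405)
Scale by -60: particular solution (-11760, 24300); reduce m mod 407: (43, -89).
General solution: m = 43 + 407t, n = -89 - 841t for integer t.
-173 ≤ 43 + 407t ≤ 3591 gives t ∈ [0, 8], which is 9 values.

9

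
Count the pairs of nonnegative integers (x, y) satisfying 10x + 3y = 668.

gcd(10, 3) = 1.
By Bézout, 10×(1) + 3×(-3) = 1.
One solution: (2, 216).
General: x = 2 + 3t, y = 216 - 10t.
x ≥ 0 ⇒ t ≥ 0; y ≥ 0 ⇒ t ≤ 21. So t ∈ [0, 21]: 22 solutions.

22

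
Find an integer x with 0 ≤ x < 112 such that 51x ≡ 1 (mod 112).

gcd(112, 51):
  112 = 2×51 + 10
  51 = 5×10 + 1
  10 = 10×1
so gcd(112, 51) = 1.
Back-substitute for Bézout coefficients:
  1 = 51 - 5×10
  ... = 51×(11) + 112×(-5)
So 51×11 ≡ 1 (mod 112), and 11 mod 112 = 11.

11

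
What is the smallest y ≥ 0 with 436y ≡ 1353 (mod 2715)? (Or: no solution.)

gcd(2715, 436) = 1.
1 divides 1353, so solutions exist.
By Bézout, 436*(-1289) + 2715*(207) = 1.
So 436*(-1289) ≡ 1 (mod 2715); multiply by 1353: y ≡ -1744017 (mod 2715).
Smallest nonnegative: y = -1744017 mod 2715 = 1728.

1728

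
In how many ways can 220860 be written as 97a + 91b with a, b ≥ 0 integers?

25

gcd(97, 91):
  97 = 1·91 + 6
  91 = 15·6 + 1
  6 = 6·1
so gcd(97, 91) = 1.
Back-substitute for Bézout coefficients:
  1 = 91 - 15·6
  ... = 97·(-15) + 91·(16)
Scale by 220860: one solution is (-3312900, 3533760). Reduce a mod 91: (46, 2378).
General: a = 46 + 91t, b = 2378 - 97t.
a ≥ 0 ⇒ t ≥ 0; b ≥ 0 ⇒ t ≤ 24. So t ∈ [0, 24]: 25 solutions.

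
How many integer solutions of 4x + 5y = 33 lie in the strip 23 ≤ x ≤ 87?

13

gcd(5, 4) = 1  (5 = 1×4 + 1, 4 = 4×1).
Back-substituting, 4×(-1) + 5×(1) = 1.
Scale by 33: particular solution (-33, 33); reduce x mod 5: (2, 5).
General solution: x = 2 + 5t, y = 5 - 4t for integer t.
23 ≤ 2 + 5t ≤ 87 gives t ∈ [5, 17], which is 13 values.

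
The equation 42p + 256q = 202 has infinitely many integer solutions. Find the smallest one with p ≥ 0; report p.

17

gcd(256, 42):
  256 = 6*42 + 4
  42 = 10*4 + 2
  4 = 2*2
so gcd(256, 42) = 2.
2 divides 202, so solutions exist.
Back-substitute for Bézout coefficients:
  2 = 42 - 10*4
  ... = 42*(61) + 256*(-10)
Scale by 202/2 = 101: (p₀, q₀) = (6161, -1010).
General solution: p = 6161 + 128t, q = -1010 - 21t for integer t.
p ≥ 0: smallest is 6161 mod 128 = 17 (at t = -48), with q = -2.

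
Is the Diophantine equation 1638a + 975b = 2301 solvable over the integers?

yes

gcd(1638, 975):
  1638 = 1*975 + 663
  975 = 1*663 + 312
  663 = 2*312 + 39
  312 = 8*39
so gcd(1638, 975) = 39.
39 divides 2301, so integer solutions exist.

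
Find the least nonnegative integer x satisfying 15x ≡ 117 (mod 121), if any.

32

gcd(121, 15) = 1.
1 divides 117, so solutions exist.
By Bézout, 15*(-8) + 121*(1) = 1.
So 15*(-8) ≡ 1 (mod 121); multiply by 117: x ≡ -936 (mod 121).
Smallest nonnegative: x = -936 mod 121 = 32.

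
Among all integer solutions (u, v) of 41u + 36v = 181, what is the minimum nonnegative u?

gcd(41, 36) = 1.
1 divides 181, so solutions exist.
By Bézout, 41×(-7) + 36×(8) = 1.
Scale by 181/1 = 181: (u₀, v₀) = (-1267, 1448).
General solution: u = -1267 + 36t, v = 1448 - 41t for integer t.
u ≥ 0: smallest is -1267 mod 36 = 29 (at t = 36), with v = -28.

29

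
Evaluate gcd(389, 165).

1

gcd(389, 165) = 1  (389 = 2×165 + 59, 165 = 2×59 + 47, 59 = 1×47 + 12, 47 = 3×12 + 11, 12 = 1×11 + 1, 11 = 11×1).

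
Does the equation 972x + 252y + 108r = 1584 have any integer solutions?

yes

gcd(972, 252) = 36  (972 = 3·252 + 216, 252 = 1·216 + 36, 216 = 6·36).
gcd(36, 108) = 36.
36 divides 1584, so integer solutions exist.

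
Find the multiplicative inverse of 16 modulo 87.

49

gcd(87, 16) = 1  (87 = 5·16 + 7, 16 = 2·7 + 2, 7 = 3·2 + 1, 2 = 2·1).
Back-substituting, 16·(-38) + 87·(7) = 1.
So 16·-38 ≡ 1 (mod 87), and -38 mod 87 = 49.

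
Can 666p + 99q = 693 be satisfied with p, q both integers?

gcd(666, 99):
  666 = 6·99 + 72
  99 = 1·72 + 27
  72 = 2·27 + 18
  27 = 1·18 + 9
  18 = 2·9
so gcd(666, 99) = 9.
9 divides 693, so integer solutions exist.

yes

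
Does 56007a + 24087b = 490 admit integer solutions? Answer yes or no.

no

gcd(56007, 24087) = 21  (56007 = 2*24087 + 7833, 24087 = 3*7833 + 588, 7833 = 13*588 + 189, 588 = 3*189 + 21, 189 = 9*21).
21 does not divide 490 (remainder 7), so no integer solutions.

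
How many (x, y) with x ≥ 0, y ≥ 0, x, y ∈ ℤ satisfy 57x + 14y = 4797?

6

gcd(57, 14):
  57 = 4*14 + 1
  14 = 14*1
so gcd(57, 14) = 1.
Back-substitute for Bézout coefficients:
  1 = 57 - 4*14
  ... = 57*(1) + 14*(-4)
Scale by 4797: one solution is (4797, -19188). Reduce x mod 14: (9, 306).
General: x = 9 + 14t, y = 306 - 57t.
x ≥ 0 ⇒ t ≥ 0; y ≥ 0 ⇒ t ≤ 5. So t ∈ [0, 5]: 6 solutions.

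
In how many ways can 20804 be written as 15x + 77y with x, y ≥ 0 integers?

gcd(77, 15) = 1.
By Bézout, 15*(36) + 77*(-7) = 1.
One solution: (42, 262).
General: x = 42 + 77t, y = 262 - 15t.
x ≥ 0 ⇒ t ≥ 0; y ≥ 0 ⇒ t ≤ 17. So t ∈ [0, 17]: 18 solutions.

18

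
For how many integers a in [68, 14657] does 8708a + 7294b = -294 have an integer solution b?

gcd(8708, 7294):
  8708 = 1*7294 + 1414
  7294 = 5*1414 + 224
  1414 = 6*224 + 70
  224 = 3*70 + 14
  70 = 5*14
so gcd(8708, 7294) = 14.
Back-substitute for Bézout coefficients:
  14 = 224 - 3*70
  ... = 8708*(-98) + 7294*(117)
Scale by -21: particular solution (2058, -2457); reduce a mod 521: (495, -591).
General solution: a = 495 + 521t, b = -591 - 622t for integer t.
68 ≤ 495 + 521t ≤ 14657 gives t ∈ [0, 27], which is 28 values.

28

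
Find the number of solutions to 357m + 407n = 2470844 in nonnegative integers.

gcd(407, 357) = 1  (407 = 1×357 + 50, 357 = 7×50 + 7, 50 = 7×7 + 1, 7 = 7×1).
Back-substituting, 357×(-57) + 407×(50) = 1.
Scale by 2470844: one solution is (-140838108, 123542200). Reduce m mod 407: (172, 5920).
General: m = 172 + 407t, n = 5920 - 357t.
m ≥ 0 ⇒ t ≥ 0; n ≥ 0 ⇒ t ≤ 16. So t ∈ [0, 16]: 17 solutions.

17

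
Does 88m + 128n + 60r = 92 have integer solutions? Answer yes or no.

gcd(128, 88) = 8.
gcd(8, 60) = 4.
4 divides 92, so integer solutions exist.

yes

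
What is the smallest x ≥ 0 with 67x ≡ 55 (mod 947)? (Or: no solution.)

gcd(947, 67):
  947 = 14×67 + 9
  67 = 7×9 + 4
  9 = 2×4 + 1
  4 = 4×1
so gcd(947, 67) = 1.
1 divides 55, so solutions exist.
Back-substitute for Bézout coefficients:
  1 = 9 - 2×4
  ... = 67×(-212) + 947×(15)
So 67×(-212) ≡ 1 (mod 947); multiply by 55: x ≡ -11660 (mod 947).
Smallest nonnegative: x = -11660 mod 947 = 651.

651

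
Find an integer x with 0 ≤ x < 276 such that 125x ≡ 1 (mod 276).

53

gcd(276, 125) = 1.
By Bézout, 125·(53) + 276·(-24) = 1.
So 125·53 ≡ 1 (mod 276), and 53 mod 276 = 53.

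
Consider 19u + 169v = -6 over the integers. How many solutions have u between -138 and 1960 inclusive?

12

gcd(169, 19) = 1  (169 = 8×19 + 17, 19 = 1×17 + 2, 17 = 8×2 + 1, 2 = 2×1).
Back-substituting, 19×(-80) + 169×(9) = 1.
Scale by -6: particular solution (480, -54); reduce u mod 169: (142, -16).
General solution: u = 142 + 169t, v = -16 - 19t for integer t.
-138 ≤ 142 + 169t ≤ 1960 gives t ∈ [-1, 10], which is 12 values.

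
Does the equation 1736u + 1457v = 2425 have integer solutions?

no

gcd(1736, 1457) = 31.
31 does not divide 2425 (remainder 7), so no integer solutions.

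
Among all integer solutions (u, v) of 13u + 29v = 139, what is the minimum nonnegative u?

4

gcd(29, 13):
  29 = 2*13 + 3
  13 = 4*3 + 1
  3 = 3*1
so gcd(29, 13) = 1.
1 divides 139, so solutions exist.
Back-substitute for Bézout coefficients:
  1 = 13 - 4*3
  ... = 13*(9) + 29*(-4)
Scale by 139/1 = 139: (u₀, v₀) = (1251, -556).
General solution: u = 1251 + 29t, v = -556 - 13t for integer t.
u ≥ 0: smallest is 1251 mod 29 = 4 (at t = -43), with v = 3.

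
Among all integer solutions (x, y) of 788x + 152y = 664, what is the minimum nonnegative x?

gcd(788, 152) = 4  (788 = 5·152 + 28, 152 = 5·28 + 12, 28 = 2·12 + 4, 12 = 3·4).
4 divides 664, so solutions exist.
Back-substituting, 788·(11) + 152·(-57) = 4.
Scale by 664/4 = 166: (x₀, y₀) = (1826, -9462).
General solution: x = 1826 + 38t, y = -9462 - 197t for integer t.
x ≥ 0: smallest is 1826 mod 38 = 2 (at t = -48), with y = -6.

2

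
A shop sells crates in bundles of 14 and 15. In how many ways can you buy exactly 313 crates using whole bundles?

Need nonnegative integers with 14j + 15k = 313.
gcd(14, 15) = 1, and 14·(-1) + 15·(1) = 1.
So (j₀, k₀) = (-313, 313); general j = -313 + 15t, k = 313 - 14t.
j ≥ 0 ⇒ t ≥ 21; k ≥ 0 ⇒ t ≤ 22. That's 2 values of t.

2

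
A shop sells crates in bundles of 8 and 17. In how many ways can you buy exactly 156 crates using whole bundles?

Need nonnegative integers with 8j + 17k = 156.
gcd(8, 17) = 1, and 8·(-2) + 17·(1) = 1.
So (j₀, k₀) = (-312, 156); general j = -312 + 17t, k = 156 - 8t.
j ≥ 0 ⇒ t ≥ 19; k ≥ 0 ⇒ t ≤ 19. That's 1 value of t.

1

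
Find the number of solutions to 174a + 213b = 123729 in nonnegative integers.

10

gcd(213, 174) = 3.
By Bézout, 174×(-11) + 213×(9) = 3.
One solution: (17, 567).
General: a = 17 + 71t, b = 567 - 58t.
a ≥ 0 ⇒ t ≥ 0; b ≥ 0 ⇒ t ≤ 9. So t ∈ [0, 9]: 10 solutions.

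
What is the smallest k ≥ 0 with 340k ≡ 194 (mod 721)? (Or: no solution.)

395

gcd(721, 340) = 1.
1 divides 194, so solutions exist.
By Bézout, 340·(-299) + 721·(141) = 1.
So 340·(-299) ≡ 1 (mod 721); multiply by 194: k ≡ -58006 (mod 721).
Smallest nonnegative: k = -58006 mod 721 = 395.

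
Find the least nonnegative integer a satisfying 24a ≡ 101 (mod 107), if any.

gcd(107, 24) = 1.
1 divides 101, so solutions exist.
By Bézout, 24*(-49) + 107*(11) = 1.
So 24*(-49) ≡ 1 (mod 107); multiply by 101: a ≡ -4949 (mod 107).
Smallest nonnegative: a = -4949 mod 107 = 80.

80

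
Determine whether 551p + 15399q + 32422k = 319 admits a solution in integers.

gcd(15399, 551) = 29.
gcd(29, 32422) = 29.
29 divides 319, so integer solutions exist.

yes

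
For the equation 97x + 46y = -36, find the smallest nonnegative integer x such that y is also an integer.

gcd(97, 46) = 1.
1 divides -36, so solutions exist.
By Bézout, 97×(-9) + 46×(19) = 1.
Scale by -36/1 = -36: (x₀, y₀) = (324, -684).
General solution: x = 324 + 46t, y = -684 - 97t for integer t.
x ≥ 0: smallest is 324 mod 46 = 2 (at t = -7), with y = -5.

2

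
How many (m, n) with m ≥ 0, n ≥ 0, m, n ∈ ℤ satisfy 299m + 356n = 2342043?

gcd(356, 299) = 1  (356 = 1*299 + 57, 299 = 5*57 + 14, 57 = 4*14 + 1, 14 = 14*1).
Back-substituting, 299*(-25) + 356*(21) = 1.
Scale by 2342043: one solution is (-58551075, 49182903). Reduce m mod 356: (245, 6373).
General: m = 245 + 356t, n = 6373 - 299t.
m ≥ 0 ⇒ t ≥ 0; n ≥ 0 ⇒ t ≤ 21. So t ∈ [0, 21]: 22 solutions.

22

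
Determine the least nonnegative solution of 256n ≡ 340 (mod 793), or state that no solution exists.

gcd(793, 256) = 1.
1 divides 340, so solutions exist.
By Bézout, 256×(-127) + 793×(41) = 1.
So 256×(-127) ≡ 1 (mod 793); multiply by 340: n ≡ -43180 (mod 793).
Smallest nonnegative: n = -43180 mod 793 = 435.

435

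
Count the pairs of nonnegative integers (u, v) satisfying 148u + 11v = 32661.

20

gcd(148, 11) = 1  (148 = 13·11 + 5, 11 = 2·5 + 1, 5 = 5·1).
Back-substituting, 148·(-2) + 11·(27) = 1.
Scale by 32661: one solution is (-65322, 881847). Reduce u mod 11: (7, 2875).
General: u = 7 + 11t, v = 2875 - 148t.
u ≥ 0 ⇒ t ≥ 0; v ≥ 0 ⇒ t ≤ 19. So t ∈ [0, 19]: 20 solutions.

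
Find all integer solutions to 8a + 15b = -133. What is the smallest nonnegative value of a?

4

gcd(15, 8) = 1  (15 = 1×8 + 7, 8 = 1×7 + 1, 7 = 7×1).
1 divides -133, so solutions exist.
Back-substituting, 8×(2) + 15×(-1) = 1.
Scale by -133/1 = -133: (a₀, b₀) = (-266, 133).
General solution: a = -266 + 15t, b = 133 - 8t for integer t.
a ≥ 0: smallest is -266 mod 15 = 4 (at t = 18), with b = -11.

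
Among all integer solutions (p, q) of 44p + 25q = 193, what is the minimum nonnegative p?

gcd(44, 25):
  44 = 1·25 + 19
  25 = 1·19 + 6
  19 = 3·6 + 1
  6 = 6·1
so gcd(44, 25) = 1.
1 divides 193, so solutions exist.
Back-substitute for Bézout coefficients:
  1 = 19 - 3·6
  ... = 44·(4) + 25·(-7)
Scale by 193/1 = 193: (p₀, q₀) = (772, -1351).
General solution: p = 772 + 25t, q = -1351 - 44t for integer t.
p ≥ 0: smallest is 772 mod 25 = 22 (at t = -30), with q = -31.

22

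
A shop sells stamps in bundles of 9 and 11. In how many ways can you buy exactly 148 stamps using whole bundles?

Need nonnegative integers with 9j + 11k = 148.
gcd(9, 11) = 1, and 9·(5) + 11·(-4) = 1.
So (j₀, k₀) = (740, -592); general j = 740 + 11t, k = -592 - 9t.
j ≥ 0 ⇒ t ≥ -67; k ≥ 0 ⇒ t ≤ -66. That's 2 values of t.

2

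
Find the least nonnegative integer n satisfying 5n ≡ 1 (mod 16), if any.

13

gcd(16, 5) = 1  (16 = 3·5 + 1, 5 = 5·1).
1 divides 1, so solutions exist.
Back-substituting, 5·(-3) + 16·(1) = 1.
So 5·(-3) ≡ 1 (mod 16); multiply by 1: n ≡ -3 (mod 16).
Smallest nonnegative: n = -3 mod 16 = 13.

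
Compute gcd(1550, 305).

gcd(1550, 305):
  1550 = 5*305 + 25
  305 = 12*25 + 5
  25 = 5*5
so gcd(1550, 305) = 5.

5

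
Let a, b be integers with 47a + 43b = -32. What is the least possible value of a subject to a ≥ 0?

35

gcd(47, 43) = 1.
1 divides -32, so solutions exist.
By Bézout, 47·(11) + 43·(-12) = 1.
Scale by -32/1 = -32: (a₀, b₀) = (-352, 384).
General solution: a = -352 + 43t, b = 384 - 47t for integer t.
a ≥ 0: smallest is -352 mod 43 = 35 (at t = 9), with b = -39.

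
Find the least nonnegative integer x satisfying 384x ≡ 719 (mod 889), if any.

282

gcd(889, 384) = 1.
1 divides 719, so solutions exist.
By Bézout, 384*(-169) + 889*(73) = 1.
So 384*(-169) ≡ 1 (mod 889); multiply by 719: x ≡ -121511 (mod 889).
Smallest nonnegative: x = -121511 mod 889 = 282.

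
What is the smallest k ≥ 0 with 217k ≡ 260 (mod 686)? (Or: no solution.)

no solution

gcd(686, 217) = 7  (686 = 3*217 + 35, 217 = 6*35 + 7, 35 = 5*7).
7 does not divide 260, so the congruence has no solution.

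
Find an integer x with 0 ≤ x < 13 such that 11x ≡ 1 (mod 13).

6

gcd(13, 11) = 1  (13 = 1×11 + 2, 11 = 5×2 + 1, 2 = 2×1).
Back-substituting, 11×(6) + 13×(-5) = 1.
So 11×6 ≡ 1 (mod 13), and 6 mod 13 = 6.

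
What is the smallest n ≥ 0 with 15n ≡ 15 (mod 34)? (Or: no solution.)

gcd(34, 15):
  34 = 2·15 + 4
  15 = 3·4 + 3
  4 = 1·3 + 1
  3 = 3·1
so gcd(34, 15) = 1.
1 divides 15, so solutions exist.
Back-substitute for Bézout coefficients:
  1 = 4 - 1·3
  ... = 15·(-9) + 34·(4)
So 15·(-9) ≡ 1 (mod 34); multiply by 15: n ≡ -135 (mod 34).
Smallest nonnegative: n = -135 mod 34 = 1.

1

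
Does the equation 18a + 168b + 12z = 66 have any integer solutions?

gcd(168, 18) = 6  (168 = 9×18 + 6, 18 = 3×6).
gcd(6, 12) = 6.
6 divides 66, so integer solutions exist.

yes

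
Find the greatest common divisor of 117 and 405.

9

gcd(405, 117) = 9  (405 = 3×117 + 54, 117 = 2×54 + 9, 54 = 6×9).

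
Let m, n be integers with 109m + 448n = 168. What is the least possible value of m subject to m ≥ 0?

gcd(448, 109) = 1  (448 = 4·109 + 12, 109 = 9·12 + 1, 12 = 12·1).
1 divides 168, so solutions exist.
Back-substituting, 109·(37) + 448·(-9) = 1.
Scale by 168/1 = 168: (m₀, n₀) = (6216, -1512).
General solution: m = 6216 + 448t, n = -1512 - 109t for integer t.
m ≥ 0: smallest is 6216 mod 448 = 392 (at t = -13), with n = -95.

392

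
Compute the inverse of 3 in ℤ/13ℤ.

9

gcd(13, 3) = 1  (13 = 4*3 + 1, 3 = 3*1).
Back-substituting, 3*(-4) + 13*(1) = 1.
So 3*-4 ≡ 1 (mod 13), and -4 mod 13 = 9.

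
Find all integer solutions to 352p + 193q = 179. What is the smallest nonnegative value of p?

148

gcd(352, 193):
  352 = 1*193 + 159
  193 = 1*159 + 34
  159 = 4*34 + 23
  34 = 1*23 + 11
  23 = 2*11 + 1
  11 = 11*1
so gcd(352, 193) = 1.
1 divides 179, so solutions exist.
Back-substitute for Bézout coefficients:
  1 = 23 - 2*11
  ... = 352*(17) + 193*(-31)
Scale by 179/1 = 179: (p₀, q₀) = (3043, -5549).
General solution: p = 3043 + 193t, q = -5549 - 352t for integer t.
p ≥ 0: smallest is 3043 mod 193 = 148 (at t = -15), with q = -269.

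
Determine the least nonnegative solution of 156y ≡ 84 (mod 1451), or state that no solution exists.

gcd(1451, 156) = 1  (1451 = 9×156 + 47, 156 = 3×47 + 15, 47 = 3×15 + 2, 15 = 7×2 + 1, 2 = 2×1).
1 divides 84, so solutions exist.
Back-substituting, 156×(679) + 1451×(-73) = 1.
So 156×(679) ≡ 1 (mod 1451); multiply by 84: y ≡ 57036 (mod 1451).
Smallest nonnegative: y = 57036 mod 1451 = 447.

447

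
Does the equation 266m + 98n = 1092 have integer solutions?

yes

gcd(266, 98):
  266 = 2×98 + 70
  98 = 1×70 + 28
  70 = 2×28 + 14
  28 = 2×14
so gcd(266, 98) = 14.
14 divides 1092, so integer solutions exist.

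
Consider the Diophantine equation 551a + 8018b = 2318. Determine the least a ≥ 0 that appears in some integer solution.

368

gcd(8018, 551) = 19  (8018 = 14×551 + 304, 551 = 1×304 + 247, 304 = 1×247 + 57, 247 = 4×57 + 19, 57 = 3×19).
19 divides 2318, so solutions exist.
Back-substituting, 551×(131) + 8018×(-9) = 19.
Scale by 2318/19 = 122: (a₀, b₀) = (15982, -1098).
General solution: a = 15982 + 422t, b = -1098 - 29t for integer t.
a ≥ 0: smallest is 15982 mod 422 = 368 (at t = -37), with b = -25.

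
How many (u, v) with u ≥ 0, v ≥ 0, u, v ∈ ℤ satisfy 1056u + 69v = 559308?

23

gcd(1056, 69):
  1056 = 15*69 + 21
  69 = 3*21 + 6
  21 = 3*6 + 3
  6 = 2*3
so gcd(1056, 69) = 3.
Back-substitute for Bézout coefficients:
  3 = 21 - 3*6
  ... = 1056*(10) + 69*(-153)
Scale by 186436: one solution is (1864360, -28524708). Reduce u mod 23: (3, 8060).
General: u = 3 + 23t, v = 8060 - 352t.
u ≥ 0 ⇒ t ≥ 0; v ≥ 0 ⇒ t ≤ 22. So t ∈ [0, 22]: 23 solutions.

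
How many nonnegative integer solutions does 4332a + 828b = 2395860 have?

8

gcd(4332, 828) = 12  (4332 = 5×828 + 192, 828 = 4×192 + 60, 192 = 3×60 + 12, 60 = 5×12).
Back-substituting, 4332×(13) + 828×(-68) = 12.
Scale by 199655: one solution is (2595515, -13576540). Reduce a mod 69: (11, 2836).
General: a = 11 + 69t, b = 2836 - 361t.
a ≥ 0 ⇒ t ≥ 0; b ≥ 0 ⇒ t ≤ 7. So t ∈ [0, 7]: 8 solutions.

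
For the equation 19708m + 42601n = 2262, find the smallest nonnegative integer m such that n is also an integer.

gcd(42601, 19708) = 13.
13 divides 2262, so solutions exist.
By Bézout, 19708·(214) + 42601·(-99) = 13.
Scale by 2262/13 = 174: (m₀, n₀) = (37236, -17226).
General solution: m = 37236 + 3277t, n = -17226 - 1516t for integer t.
m ≥ 0: smallest is 37236 mod 3277 = 1189 (at t = -11), with n = -550.

1189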